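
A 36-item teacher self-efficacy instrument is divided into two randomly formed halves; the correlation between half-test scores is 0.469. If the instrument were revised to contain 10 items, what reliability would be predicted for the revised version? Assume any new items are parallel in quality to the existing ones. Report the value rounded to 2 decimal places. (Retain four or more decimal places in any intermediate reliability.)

Spearman-Brown correction (n = 2): r_full = 2·0.469/(1 + 0.469) = 0.6385
Length factor from 36 to 10 items: n = 10/36 = 0.2778
r_new = n·r_full / (1 + (n − 1)·r_full) = 0.1774 / 0.5389 ≈ 0.3292

0.33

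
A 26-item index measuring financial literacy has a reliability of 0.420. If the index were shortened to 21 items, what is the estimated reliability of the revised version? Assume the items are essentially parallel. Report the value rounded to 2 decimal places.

0.37

The new length is 21/26 = 0.8077 times the old.
Apply the Spearman-Brown prophecy formula, r' = nr / [1 + (n − 1)r]:
r_new = (0.8077 × 0.420) / (1 + (0.8077 − 1) × 0.420)
r_new = 0.3392 / 0.9192 ≈ 0.3690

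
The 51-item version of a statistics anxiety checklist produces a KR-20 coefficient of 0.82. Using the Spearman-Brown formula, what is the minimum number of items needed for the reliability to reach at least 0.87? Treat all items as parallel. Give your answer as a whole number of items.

75

Rearranging the Spearman-Brown formula for n,
n = r_target (1 − r_old) / [ r_old (1 − r_target) ]
n = [0.87 × 0.18] / [0.82 × 0.13]
n = 0.1566 / 0.1066 ≈ 1.4690
1.4690 × 51 = 74.92 → 75 items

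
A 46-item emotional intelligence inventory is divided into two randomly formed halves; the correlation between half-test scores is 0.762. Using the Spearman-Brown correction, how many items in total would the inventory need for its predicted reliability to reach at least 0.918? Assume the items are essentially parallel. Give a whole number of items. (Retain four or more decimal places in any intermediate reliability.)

Corrected full-test reliability: r_full = 2 × 0.762 / (1 + 0.762) ≈ 0.8649
n = r_tgt(1 − r_full) / [r_full(1 − r_tgt)] = 0.918 × 0.1351 / (0.8649 × 0.082) ≈ 1.7487
Required items = 1.7487 × 46 = 80.44, so 81 items.

81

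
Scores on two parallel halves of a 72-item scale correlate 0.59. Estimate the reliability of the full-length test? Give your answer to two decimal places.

0.74

Apply the Spearman-Brown correction with n = 2:
r_full = 2(0.59) / (1 + 0.59)
r_full = 1.1800 / 1.5900 ≈ 0.7421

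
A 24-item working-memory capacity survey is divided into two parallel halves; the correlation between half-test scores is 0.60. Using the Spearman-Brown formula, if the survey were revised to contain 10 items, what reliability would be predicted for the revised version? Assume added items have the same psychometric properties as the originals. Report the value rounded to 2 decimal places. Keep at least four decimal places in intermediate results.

Spearman-Brown correction (n = 2): r_full = 2·0.60/(1 + 0.60) = 0.7500
Length factor from 24 to 10 items: n = 10/24 = 0.4167
r_new = n·r_full / (1 + (n − 1)·r_full) = 0.3125 / 0.5625 ≈ 0.5556

0.56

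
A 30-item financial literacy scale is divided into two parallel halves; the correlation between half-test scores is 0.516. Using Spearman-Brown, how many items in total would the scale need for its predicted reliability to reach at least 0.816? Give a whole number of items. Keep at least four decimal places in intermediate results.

63

r_full = 2(0.516)/(1 + 0.516) = 0.6807
n = r_tgt(1 − r_full) / [r_full(1 − r_tgt)] = 0.816 × 0.3193 / (0.6807 × 0.184) ≈ 2.0802
Required items = 2.0802 × 30 = 62.41, so 63 items.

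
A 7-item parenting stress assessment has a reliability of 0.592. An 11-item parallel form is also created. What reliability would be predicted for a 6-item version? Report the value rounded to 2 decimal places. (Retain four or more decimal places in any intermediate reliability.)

The 11-item form is not needed; work directly from the 7-item form with n = 6/7 = 0.8571.
r_{6} = n·r / (1 + (n − 1)·r) = 0.5074 / 0.9154 ≈ 0.5543

0.55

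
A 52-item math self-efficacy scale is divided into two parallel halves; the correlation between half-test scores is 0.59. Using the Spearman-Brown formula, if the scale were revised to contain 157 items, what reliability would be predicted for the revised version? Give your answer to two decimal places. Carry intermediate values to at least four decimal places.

0.90

Full-test reliability from the split-half r: r_full = 2(0.59)/(1 + 0.59) = 0.7421
Then adjust to 157 items: n = 157/52 = 3.0192
r_new = n·r_full / (1 + (n − 1)·r_full) = 2.2405 / 2.4984 ≈ 0.8968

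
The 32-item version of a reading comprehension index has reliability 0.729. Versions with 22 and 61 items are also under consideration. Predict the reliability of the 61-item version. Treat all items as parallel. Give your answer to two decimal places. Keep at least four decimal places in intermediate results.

Only the ratio of lengths matters: n = 61/32 = 1.9062
r_{61} = n·r / (1 + (n − 1)·r) = 1.3896 / 1.6606 ≈ 0.8368

0.84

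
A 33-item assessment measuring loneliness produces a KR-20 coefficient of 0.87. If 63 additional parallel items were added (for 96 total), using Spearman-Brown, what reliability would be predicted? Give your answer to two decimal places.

Length ratio n = 96/33 = 2.9091
r_new = (2.9091 × 0.87) / (1 + (2.9091 − 1) × 0.87)
     = 2.5309 / 2.6609 = 0.9511

0.95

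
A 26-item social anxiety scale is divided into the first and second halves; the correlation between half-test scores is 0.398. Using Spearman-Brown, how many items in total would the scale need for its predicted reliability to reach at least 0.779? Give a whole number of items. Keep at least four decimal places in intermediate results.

Corrected full-test reliability: r_full = 2 × 0.398 / (1 + 0.398) ≈ 0.5694
Solve Spearman-Brown for n: n = 0.779(1 − 0.5694) / [0.5694(1 − 0.779)] = 2.6656
Items = 2.6656 × 26 ≈ 69.31 → 70

70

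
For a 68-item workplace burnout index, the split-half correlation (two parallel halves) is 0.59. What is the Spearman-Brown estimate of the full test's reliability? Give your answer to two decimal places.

0.74

Apply the Spearman-Brown correction with n = 2:
r_full = 2r_hh / (1 + r_hh) = 2 × 0.59 / (1 + 0.59)
       = 1.1800 / 1.5900 = 0.7421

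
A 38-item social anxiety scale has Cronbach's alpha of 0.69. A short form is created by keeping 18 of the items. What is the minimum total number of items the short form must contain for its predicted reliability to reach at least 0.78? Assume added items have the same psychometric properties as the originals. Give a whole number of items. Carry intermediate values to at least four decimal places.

61

Short-form reliability: n = 18/38 = 0.4737; r_18 = n·r/(1+(n−1)r) ≈ 0.5132
Length factor from the short form to reach 0.78: n' = 0.78(1 − 0.5132) / [0.5132(1 − 0.78)] ≈ 3.3631
Items = 3.3631 × 18 ≈ 60.54 → 61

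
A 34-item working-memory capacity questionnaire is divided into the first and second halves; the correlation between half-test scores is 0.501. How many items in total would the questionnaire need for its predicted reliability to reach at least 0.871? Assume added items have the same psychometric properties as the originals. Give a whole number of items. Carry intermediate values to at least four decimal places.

r_full = 2(0.501)/(1 + 0.501) = 0.6676
Solve Spearman-Brown for n: n = 0.871(1 − 0.6676) / [0.6676(1 − 0.871)] = 3.3618
Required items = 3.3618 × 34 = 114.30, so 115 items.

115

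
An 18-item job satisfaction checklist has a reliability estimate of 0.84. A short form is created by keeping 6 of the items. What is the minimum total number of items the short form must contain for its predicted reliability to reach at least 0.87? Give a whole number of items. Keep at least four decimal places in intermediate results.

Short-form reliability: n = 6/18 = 0.3333; r_6 = n·r/(1+(n−1)r) ≈ 0.6363
Then solve for n' with r_old = 0.6363, r_target = 0.87: n' = 0.87(1 − 0.6363)/[0.6363(1 − 0.87)] = 3.8252
Items = 3.8252 × 6 ≈ 22.95 → 23

23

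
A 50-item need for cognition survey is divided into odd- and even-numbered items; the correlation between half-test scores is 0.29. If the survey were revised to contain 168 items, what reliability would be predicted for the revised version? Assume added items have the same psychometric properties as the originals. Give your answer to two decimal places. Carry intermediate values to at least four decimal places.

Spearman-Brown correction (n = 2): r_full = 2·0.29/(1 + 0.29) = 0.4496
Length factor from 50 to 168 items: n = 168/50 = 3.3600
r_new = n·r_full / (1 + (n − 1)·r_full) = 1.5107 / 2.0611 ≈ 0.7330

0.73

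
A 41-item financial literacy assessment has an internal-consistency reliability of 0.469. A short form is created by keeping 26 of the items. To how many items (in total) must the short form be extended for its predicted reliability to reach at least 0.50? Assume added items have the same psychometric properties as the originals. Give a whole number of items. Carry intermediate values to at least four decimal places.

47

Short-form reliability: n = 26/41 = 0.6341; r_26 = n·r/(1+(n−1)r) ≈ 0.3590
Length factor from the short form to reach 0.50: n' = 0.50(1 − 0.3590) / [0.3590(1 − 0.50)] ≈ 1.7855
Items = 1.7855 × 26 ≈ 46.42 → 47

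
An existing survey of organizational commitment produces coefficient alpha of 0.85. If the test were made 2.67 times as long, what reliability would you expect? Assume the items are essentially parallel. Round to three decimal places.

Apply the Spearman-Brown prophecy formula, r' = nr / [1 + (n − 1)r]:
r_new = (2.67 × 0.85) / (1 + (2.67 − 1) × 0.85)
r_new = 2.2695 / 2.4195 ≈ 0.9380

0.938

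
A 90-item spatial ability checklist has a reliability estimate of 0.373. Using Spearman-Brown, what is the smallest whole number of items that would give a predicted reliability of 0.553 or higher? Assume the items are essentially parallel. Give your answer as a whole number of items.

188

Spearman-Brown solved for the length factor n:
n = r*(1 − r) / [ r (1 − r*) ]
n = 0.553(1 − 0.373) / [0.373(1 − 0.553)]
  = 0.346731 / 0.166731 = 2.0796
2.0796 × 90 = 187.16 → 188 items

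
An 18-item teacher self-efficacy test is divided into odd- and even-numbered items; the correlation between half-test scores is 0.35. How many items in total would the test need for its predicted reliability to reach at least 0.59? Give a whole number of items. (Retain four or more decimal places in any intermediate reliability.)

25

r_full = 2(0.35)/(1 + 0.35) = 0.5185
n = r_tgt(1 − r_full) / [r_full(1 − r_tgt)] = 0.59 × 0.4815 / (0.5185 × 0.41) ≈ 1.3363
Required items = 1.3363 × 18 = 24.05, so 25 items.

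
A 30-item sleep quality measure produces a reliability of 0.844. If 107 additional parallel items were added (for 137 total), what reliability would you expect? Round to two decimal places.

0.96

n = 137/30 = 4.5667
r_new = (4.5667 × 0.844) / (1 + (4.5667 − 1) × 0.844)
r_new = 3.8543 / 4.0103 ≈ 0.9611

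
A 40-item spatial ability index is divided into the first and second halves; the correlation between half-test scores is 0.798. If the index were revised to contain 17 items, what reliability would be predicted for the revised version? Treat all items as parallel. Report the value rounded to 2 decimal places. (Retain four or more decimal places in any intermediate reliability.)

Full-test reliability from the split-half r: r_full = 2(0.798)/(1 + 0.798) = 0.8877
Length factor from 40 to 17 items: n = 17/40 = 0.4250
r_new = n·r_full / (1 + (n − 1)·r_full) = 0.3773 / 0.4896 ≈ 0.7706

0.77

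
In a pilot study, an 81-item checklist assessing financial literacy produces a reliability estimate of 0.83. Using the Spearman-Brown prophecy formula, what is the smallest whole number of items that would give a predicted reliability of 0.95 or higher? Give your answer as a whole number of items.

316

Rearranging the Spearman-Brown formula for n,
n = r*(1 − r) / [ r (1 − r*) ]
n = [0.95 × 0.17] / [0.83 × 0.05]
n = 0.1615 / 0.0415 ≈ 3.8916
So the test needs 3.8916 × 81 ≈ 315.22 items; rounding up, 316.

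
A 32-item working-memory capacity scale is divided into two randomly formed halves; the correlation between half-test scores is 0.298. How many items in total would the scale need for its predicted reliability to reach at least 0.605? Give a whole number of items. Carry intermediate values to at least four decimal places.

Corrected full-test reliability: r_full = 2 × 0.298 / (1 + 0.298) ≈ 0.4592
n = r_tgt(1 − r_full) / [r_full(1 − r_tgt)] = 0.605 × 0.5408 / (0.4592 × 0.395) ≈ 1.8038
Items = 1.8038 × 32 ≈ 57.72 → 58

58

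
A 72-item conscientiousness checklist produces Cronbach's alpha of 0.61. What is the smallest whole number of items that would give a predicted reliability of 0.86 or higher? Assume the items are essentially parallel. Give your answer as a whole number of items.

283

Invert Spearman-Brown to solve for n:
n = r_target (1 − r_old) / [ r_old (1 − r_target) ]
n = 0.86(1 − 0.61) / [0.61(1 − 0.86)]
n = 0.3354 / 0.0854 ≈ 3.9274
So the test needs 3.9274 × 72 ≈ 282.77 items; rounding up, 283.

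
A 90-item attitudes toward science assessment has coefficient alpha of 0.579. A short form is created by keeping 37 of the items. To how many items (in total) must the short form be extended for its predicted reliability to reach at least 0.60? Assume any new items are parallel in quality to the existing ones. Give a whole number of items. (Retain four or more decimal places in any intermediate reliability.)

99

First, r for the 37-item form: n = 37/90 = 0.4111, so r_37 = 0.4111·0.579/(1 + (0.4111 − 1)·0.579) = 0.3612
Length factor from the short form to reach 0.60: n' = 0.60(1 − 0.3612) / [0.3612(1 − 0.60)] ≈ 2.6528
Items = 2.6528 × 37 ≈ 98.15 → 99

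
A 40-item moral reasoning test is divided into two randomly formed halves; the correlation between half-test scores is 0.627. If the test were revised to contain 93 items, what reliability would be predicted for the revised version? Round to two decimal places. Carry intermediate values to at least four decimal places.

0.89

Spearman-Brown correction (n = 2): r_full = 2·0.627/(1 + 0.627) = 0.7707
Length factor from 40 to 93 items: n = 93/40 = 2.3250
r_new = n·r_full / (1 + (n − 1)·r_full) = 1.7919 / 2.0212 ≈ 0.8866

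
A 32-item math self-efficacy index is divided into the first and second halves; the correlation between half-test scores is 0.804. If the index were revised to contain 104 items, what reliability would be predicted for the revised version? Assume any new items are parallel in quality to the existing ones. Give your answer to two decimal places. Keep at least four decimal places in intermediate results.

0.96

Full-test reliability from the split-half r: r_full = 2(0.804)/(1 + 0.804) = 0.8914
Then adjust to 104 items: n = 104/32 = 3.2500
r_new = n·r_full / (1 + (n − 1)·r_full) = 2.8971 / 3.0057 ≈ 0.9639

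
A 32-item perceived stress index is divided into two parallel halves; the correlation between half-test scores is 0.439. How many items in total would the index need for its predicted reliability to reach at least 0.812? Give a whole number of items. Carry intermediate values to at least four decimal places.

Corrected full-test reliability: r_full = 2 × 0.439 / (1 + 0.439) ≈ 0.6101
Solve Spearman-Brown for n: n = 0.812(1 − 0.6101) / [0.6101(1 − 0.812)] = 2.7603
Items = 2.7603 × 32 ≈ 88.33 → 89

89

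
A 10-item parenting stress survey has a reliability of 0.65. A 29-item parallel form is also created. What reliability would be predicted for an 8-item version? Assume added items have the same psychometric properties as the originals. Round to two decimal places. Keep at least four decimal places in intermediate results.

The 29-item form is not needed; work directly from the 10-item form with n = 8/10 = 0.8000.
r_{8} = n·r / (1 + (n − 1)·r) = 0.5200 / 0.8700 ≈ 0.5977

0.60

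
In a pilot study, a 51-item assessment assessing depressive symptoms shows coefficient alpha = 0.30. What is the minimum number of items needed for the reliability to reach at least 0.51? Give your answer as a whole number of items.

124

Rearranging the Spearman-Brown formula for n,
n = r_target (1 − r_old) / [ r_old (1 − r_target) ]
n = 0.51(1 − 0.30) / [0.30(1 − 0.51)]
n = 0.3570 / 0.1470 ≈ 2.4286
Items needed = n × 51 = 2.4286 × 51 ≈ 123.86 → round up to 124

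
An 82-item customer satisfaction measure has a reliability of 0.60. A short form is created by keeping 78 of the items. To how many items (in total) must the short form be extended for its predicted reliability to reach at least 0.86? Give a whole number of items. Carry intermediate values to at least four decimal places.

336

Short-form reliability: n = 78/82 = 0.9512; r_78 = n·r/(1+(n−1)r) ≈ 0.5879
Then solve for n' with r_old = 0.5879, r_target = 0.86: n' = 0.86(1 − 0.5879)/[0.5879(1 − 0.86)] = 4.3060
Items = 4.3060 × 78 ≈ 335.87 → 336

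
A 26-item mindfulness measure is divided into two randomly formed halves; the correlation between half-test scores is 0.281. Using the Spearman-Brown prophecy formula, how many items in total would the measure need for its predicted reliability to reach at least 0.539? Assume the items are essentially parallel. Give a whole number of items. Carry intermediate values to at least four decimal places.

r_full = 2(0.281)/(1 + 0.281) = 0.4387
Solve Spearman-Brown for n: n = 0.539(1 − 0.4387) / [0.4387(1 − 0.539)] = 1.4959
Required items = 1.4959 × 26 = 38.89, so 39 items.

39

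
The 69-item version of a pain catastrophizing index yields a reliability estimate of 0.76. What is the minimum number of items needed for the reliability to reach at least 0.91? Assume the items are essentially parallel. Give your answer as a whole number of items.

n = 0.91 × (1 − 0.76) / [ 0.76 × (1 − 0.91) ]
  = 0.2184 / 0.0684 = 3.1930
So the test needs 3.1930 × 69 ≈ 220.32 items; rounding up, 221.

221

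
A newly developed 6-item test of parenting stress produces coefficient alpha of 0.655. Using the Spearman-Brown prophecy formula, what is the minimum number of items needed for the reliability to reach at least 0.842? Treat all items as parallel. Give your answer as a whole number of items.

17

Invert Spearman-Brown to solve for n:
n = r_target (1 − r_old) / [ r_old (1 − r_target) ]
n = 0.842 × (1 − 0.655) / [ 0.655 × (1 − 0.842) ]
  = 0.290490 / 0.103490 = 2.8069
2.8069 × 6 = 16.84 → 17 items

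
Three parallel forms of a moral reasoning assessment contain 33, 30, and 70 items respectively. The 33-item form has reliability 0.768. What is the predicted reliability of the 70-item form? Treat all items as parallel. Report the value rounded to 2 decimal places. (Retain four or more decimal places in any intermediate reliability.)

The 30-item form is not needed; work directly from the 33-item form with n = 70/33 = 2.1212.
r_{70} = n·r / (1 + (n − 1)·r) = 1.6291 / 1.8611 ≈ 0.8753

0.88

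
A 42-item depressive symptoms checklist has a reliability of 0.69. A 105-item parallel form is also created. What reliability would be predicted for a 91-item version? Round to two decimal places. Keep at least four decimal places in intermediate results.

0.83

The 105-item form is not needed; work directly from the 42-item form with n = 91/42 = 2.1667.
r_{91} = n·r / (1 + (n − 1)·r) = 1.4950 / 1.8050 ≈ 0.8283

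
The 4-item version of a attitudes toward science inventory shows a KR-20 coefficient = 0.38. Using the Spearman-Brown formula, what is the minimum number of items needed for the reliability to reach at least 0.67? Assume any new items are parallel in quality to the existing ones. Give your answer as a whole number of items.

Invert Spearman-Brown to solve for n:
n = r_target (1 − r_old) / [ r_old (1 − r_target) ]
n = 0.67(1 − 0.38) / [0.38(1 − 0.67)]
n = 0.4154 / 0.1254 ≈ 3.3126
Items needed = n × 4 = 3.3126 × 4 ≈ 13.25 → round up to 14

14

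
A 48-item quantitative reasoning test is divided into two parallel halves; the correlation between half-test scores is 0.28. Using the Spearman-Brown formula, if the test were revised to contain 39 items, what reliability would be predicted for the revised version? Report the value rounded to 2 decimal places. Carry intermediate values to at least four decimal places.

Spearman-Brown correction (n = 2): r_full = 2·0.28/(1 + 0.28) = 0.4375
Then adjust to 39 items: n = 39/48 = 0.8125
r_new = n·r_full / (1 + (n − 1)·r_full) = 0.3555 / 0.9180 ≈ 0.3873

0.39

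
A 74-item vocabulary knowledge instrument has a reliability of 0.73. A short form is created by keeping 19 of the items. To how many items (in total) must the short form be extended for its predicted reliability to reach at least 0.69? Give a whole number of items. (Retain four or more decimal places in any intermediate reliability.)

Short-form reliability: n = 19/74 = 0.2568; r_19 = n·r/(1+(n−1)r) ≈ 0.4098
Then solve for n' with r_old = 0.4098, r_target = 0.69: n' = 0.69(1 − 0.4098)/[0.4098(1 − 0.69)] = 3.2056
Total items = 3.2056 × 19 = 60.91, rounded up to 61.

61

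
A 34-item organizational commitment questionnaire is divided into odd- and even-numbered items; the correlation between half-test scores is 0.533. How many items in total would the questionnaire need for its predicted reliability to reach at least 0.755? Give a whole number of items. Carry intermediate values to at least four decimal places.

Corrected full-test reliability: r_full = 2 × 0.533 / (1 + 0.533) ≈ 0.6954
Solve Spearman-Brown for n: n = 0.755(1 − 0.6954) / [0.6954(1 − 0.755)] = 1.3498
Required items = 1.3498 × 34 = 45.89, so 46 items.

46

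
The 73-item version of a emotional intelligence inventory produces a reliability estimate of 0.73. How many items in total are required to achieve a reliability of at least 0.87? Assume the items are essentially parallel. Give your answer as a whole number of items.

181

Rearranging the Spearman-Brown formula for n,
n = r_target (1 − r_old) / [ r_old (1 − r_target) ]
n = [0.87 × 0.27] / [0.73 × 0.13]
  = 0.2349 / 0.0949 = 2.4752
So the test needs 2.4752 × 73 ≈ 180.69 items; rounding up, 181.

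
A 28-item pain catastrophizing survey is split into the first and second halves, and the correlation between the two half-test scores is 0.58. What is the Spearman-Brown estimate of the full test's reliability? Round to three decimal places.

0.734

Each half is half the length of the full test, so the full test is n = 2 times a half.
r_full = 2r_hh / (1 + r_hh) = 2 × 0.58 / (1 + 0.58)
r_full = 1.1600 / 1.5800 ≈ 0.7342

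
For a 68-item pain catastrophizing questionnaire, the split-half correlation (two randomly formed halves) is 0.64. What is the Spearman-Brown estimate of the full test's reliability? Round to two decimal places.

0.78

The full test is twice the length of either half (n = 2).
r_full = 2(0.64) / (1 + 0.64)
       = 1.2800 / 1.6400 = 0.7805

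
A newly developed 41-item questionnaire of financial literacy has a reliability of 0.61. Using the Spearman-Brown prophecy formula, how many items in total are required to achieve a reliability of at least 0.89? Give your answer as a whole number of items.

Invert Spearman-Brown to solve for n:
n = r_target (1 − r_old) / [ r_old (1 − r_target) ]
n = 0.89(1 − 0.61) / [0.61(1 − 0.89)]
  = 0.3471 / 0.0671 = 5.1729
So the test needs 5.1729 × 41 ≈ 212.09 items; rounding up, 213.

213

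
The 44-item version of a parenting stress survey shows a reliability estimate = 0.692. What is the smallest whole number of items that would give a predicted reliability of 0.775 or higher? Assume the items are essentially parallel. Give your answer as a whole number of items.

68

n = 0.775(1 − 0.692) / [0.692(1 − 0.775)]
n = 0.238700 / 0.155700 ≈ 1.5331
So the test needs 1.5331 × 44 ≈ 67.46 items; rounding up, 68.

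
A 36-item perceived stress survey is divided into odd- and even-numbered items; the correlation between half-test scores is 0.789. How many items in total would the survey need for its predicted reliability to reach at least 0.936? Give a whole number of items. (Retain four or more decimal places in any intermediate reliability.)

r_full = 2(0.789)/(1 + 0.789) = 0.8821
n = r_tgt(1 − r_full) / [r_full(1 − r_tgt)] = 0.936 × 0.1179 / (0.8821 × 0.064) ≈ 1.9548
Required items = 1.9548 × 36 = 70.37, so 71 items.

71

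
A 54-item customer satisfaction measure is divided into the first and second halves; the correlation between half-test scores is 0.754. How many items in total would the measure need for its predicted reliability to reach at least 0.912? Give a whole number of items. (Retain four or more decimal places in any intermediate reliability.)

r_full = 2(0.754)/(1 + 0.754) = 0.8597
Solve Spearman-Brown for n: n = 0.912(1 − 0.8597) / [0.8597(1 − 0.912)] = 1.6913
Required items = 1.6913 × 54 = 91.33, so 92 items.

92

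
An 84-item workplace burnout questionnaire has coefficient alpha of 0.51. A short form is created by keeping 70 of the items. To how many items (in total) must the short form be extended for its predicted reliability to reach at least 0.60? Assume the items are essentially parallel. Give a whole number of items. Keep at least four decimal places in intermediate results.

Short-form reliability: n = 70/84 = 0.8333; r_70 = n·r/(1+(n−1)r) ≈ 0.4645
Then solve for n' with r_old = 0.4645, r_target = 0.60: n' = 0.60(1 − 0.4645)/[0.4645(1 − 0.60)] = 1.7293
Items = 1.7293 × 70 ≈ 121.05 → 122

122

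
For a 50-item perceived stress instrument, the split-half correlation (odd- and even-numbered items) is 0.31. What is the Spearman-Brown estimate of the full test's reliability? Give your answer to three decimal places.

0.473

Each half is half the length of the full test, so the full test is n = 2 times a half.
r_full = 2(0.31) / (1 + 0.31)
r_full = 0.6200 / 1.3100 ≈ 0.4733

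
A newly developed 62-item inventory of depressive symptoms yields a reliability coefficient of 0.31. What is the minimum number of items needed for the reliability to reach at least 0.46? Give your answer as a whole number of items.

118

n = 0.46 × (1 − 0.31) / [ 0.31 × (1 − 0.46) ]
  = 0.3174 / 0.1674 = 1.8961
So the test needs 1.8961 × 62 ≈ 117.56 items; rounding up, 118.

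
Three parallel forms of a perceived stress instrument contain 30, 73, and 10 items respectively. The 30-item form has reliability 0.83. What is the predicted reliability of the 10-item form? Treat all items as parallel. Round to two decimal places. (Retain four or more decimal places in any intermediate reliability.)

Only the ratio of lengths matters: n = 10/30 = 0.3333
r_{10} = n·r / (1 + (n − 1)·r) = 0.2766 / 0.4466 ≈ 0.6193

0.62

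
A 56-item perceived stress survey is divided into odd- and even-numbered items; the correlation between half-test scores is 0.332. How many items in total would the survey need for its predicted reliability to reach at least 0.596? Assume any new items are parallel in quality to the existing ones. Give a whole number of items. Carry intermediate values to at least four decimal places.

84

Corrected full-test reliability: r_full = 2 × 0.332 / (1 + 0.332) ≈ 0.4985
n = r_tgt(1 − r_full) / [r_full(1 − r_tgt)] = 0.596 × 0.5015 / (0.4985 × 0.404) ≈ 1.4841
Items = 1.4841 × 56 ≈ 83.11 → 84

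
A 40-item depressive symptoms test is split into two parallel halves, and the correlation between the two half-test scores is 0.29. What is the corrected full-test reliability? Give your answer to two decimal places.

Each half is half the length of the full test, so the full test is n = 2 times a half.
r_full = 2r_hh / (1 + r_hh) = 2 × 0.29 / (1 + 0.29)
       = 0.5800 / 1.2900 = 0.4496

0.45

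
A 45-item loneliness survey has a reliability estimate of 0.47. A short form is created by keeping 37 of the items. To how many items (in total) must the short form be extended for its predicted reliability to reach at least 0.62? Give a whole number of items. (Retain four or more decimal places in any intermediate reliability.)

83

First, r for the 37-item form: n = 37/45 = 0.8222, so r_37 = 0.8222·0.47/(1 + (0.8222 − 1)·0.47) = 0.4217
Then solve for n' with r_old = 0.4217, r_target = 0.62: n' = 0.62(1 − 0.4217)/[0.4217(1 − 0.62)] = 2.2375
Total items = 2.2375 × 37 = 82.79, rounded up to 83.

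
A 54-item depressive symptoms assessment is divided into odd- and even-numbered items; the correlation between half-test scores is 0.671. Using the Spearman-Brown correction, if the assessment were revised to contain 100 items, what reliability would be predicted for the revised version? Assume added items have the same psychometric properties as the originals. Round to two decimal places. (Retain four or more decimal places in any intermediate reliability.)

0.88

First correct the split-half correlation to full-test reliability: r_full = 2 × 0.671 / (1 + 0.671) ≈ 0.8031
Length factor from 54 to 100 items: n = 100/54 = 1.8519
r_new = n·r_full / (1 + (n − 1)·r_full) = 1.4873 / 1.6842 ≈ 0.8831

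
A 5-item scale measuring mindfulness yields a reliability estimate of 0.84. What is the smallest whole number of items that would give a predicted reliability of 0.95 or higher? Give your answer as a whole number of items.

n = [0.95 × 0.16] / [0.84 × 0.05]
  = 0.1520 / 0.0420 = 3.6190
Items needed = n × 5 = 3.6190 × 5 ≈ 18.10 → round up to 19

19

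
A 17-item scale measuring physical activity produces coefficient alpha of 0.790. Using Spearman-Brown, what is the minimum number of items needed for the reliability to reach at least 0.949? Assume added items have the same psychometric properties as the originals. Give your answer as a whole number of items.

Spearman-Brown solved for the length factor n:
n = r*(1 − r) / [ r (1 − r*) ]
n = [0.949 × 0.210] / [0.790 × 0.051]
  = 0.199290 / 0.040290 = 4.9464
4.9464 × 17 = 84.09 → 85 items

85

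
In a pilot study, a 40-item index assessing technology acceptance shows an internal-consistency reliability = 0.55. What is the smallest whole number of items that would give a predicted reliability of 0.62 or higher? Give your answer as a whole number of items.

Rearranging the Spearman-Brown formula for n,
n = r*(1 − r) / [ r (1 − r*) ]
n = 0.62 × (1 − 0.55) / [ 0.55 × (1 − 0.62) ]
n = 0.2790 / 0.2090 ≈ 1.3349
1.3349 × 40 = 53.40 → 54 items

54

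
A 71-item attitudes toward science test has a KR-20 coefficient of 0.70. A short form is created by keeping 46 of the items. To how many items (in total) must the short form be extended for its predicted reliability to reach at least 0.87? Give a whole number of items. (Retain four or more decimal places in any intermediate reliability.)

Short-form reliability: n = 46/71 = 0.6479; r_46 = n·r/(1+(n−1)r) ≈ 0.6019
Length factor from the short form to reach 0.87: n' = 0.87(1 − 0.6019) / [0.6019(1 − 0.87)] ≈ 4.4263
Items = 4.4263 × 46 ≈ 203.61 → 204

204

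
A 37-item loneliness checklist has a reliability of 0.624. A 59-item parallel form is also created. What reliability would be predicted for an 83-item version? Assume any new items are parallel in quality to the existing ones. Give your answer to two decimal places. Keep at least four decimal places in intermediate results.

0.79

The 59-item form is not needed; work directly from the 37-item form with n = 83/37 = 2.2432.
r_{83} = n·r / (1 + (n − 1)·r) = 1.3998 / 1.7758 ≈ 0.7883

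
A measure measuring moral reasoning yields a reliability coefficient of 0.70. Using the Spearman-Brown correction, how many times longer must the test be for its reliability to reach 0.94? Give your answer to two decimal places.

Rearranging the Spearman-Brown formula for n,
n = r_target (1 − r_old) / [ r_old (1 − r_target) ]
n = 0.94 × (1 − 0.70) / [ 0.70 × (1 − 0.94) ]
  = 0.2820 / 0.0420 = 6.7143

6.71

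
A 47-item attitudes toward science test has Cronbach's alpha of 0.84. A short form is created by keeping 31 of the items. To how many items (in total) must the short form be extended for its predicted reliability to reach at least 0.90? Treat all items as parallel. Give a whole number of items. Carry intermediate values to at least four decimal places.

81

First, r for the 31-item form: n = 31/47 = 0.6596, so r_31 = 0.6596·0.84/(1 + (0.6596 − 1)·0.84) = 0.7759
Then solve for n' with r_old = 0.7759, r_target = 0.90: n' = 0.90(1 − 0.7759)/[0.7759(1 − 0.90)] = 2.5994
Total items = 2.5994 × 31 = 80.58, rounded up to 81.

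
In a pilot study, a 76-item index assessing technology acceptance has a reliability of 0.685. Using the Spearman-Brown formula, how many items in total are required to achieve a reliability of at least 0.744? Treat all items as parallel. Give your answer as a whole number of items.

Invert Spearman-Brown to solve for n:
n = r*(1 − r) / [ r (1 − r*) ]
n = 0.744 × (1 − 0.685) / [ 0.685 × (1 − 0.744) ]
  = 0.234360 / 0.175360 = 1.3365
So the test needs 1.3365 × 76 ≈ 101.57 items; rounding up, 102.

102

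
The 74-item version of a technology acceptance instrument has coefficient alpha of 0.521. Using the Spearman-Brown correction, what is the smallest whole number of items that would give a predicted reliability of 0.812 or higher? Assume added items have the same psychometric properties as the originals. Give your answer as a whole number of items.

294

Invert Spearman-Brown to solve for n:
n = r_target (1 − r_old) / [ r_old (1 − r_target) ]
n = 0.812 × (1 − 0.521) / [ 0.521 × (1 − 0.812) ]
n = 0.388948 / 0.097948 ≈ 3.9710
3.9710 × 74 = 293.85 → 294 items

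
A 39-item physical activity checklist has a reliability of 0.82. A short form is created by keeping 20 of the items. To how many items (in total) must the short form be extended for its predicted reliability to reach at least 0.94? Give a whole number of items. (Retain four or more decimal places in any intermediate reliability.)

First, r for the 20-item form: n = 20/39 = 0.5128, so r_20 = 0.5128·0.82/(1 + (0.5128 − 1)·0.82) = 0.7002
Length factor from the short form to reach 0.94: n' = 0.94(1 − 0.7002) / [0.7002(1 − 0.94)] ≈ 6.7079
Total items = 6.7079 × 20 = 134.16, rounded up to 135.

135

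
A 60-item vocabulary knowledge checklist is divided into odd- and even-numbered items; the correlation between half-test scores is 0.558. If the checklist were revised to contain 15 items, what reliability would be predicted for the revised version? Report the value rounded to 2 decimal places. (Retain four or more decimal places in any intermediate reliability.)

0.39

Spearman-Brown correction (n = 2): r_full = 2·0.558/(1 + 0.558) = 0.7163
Then adjust to 15 items: n = 15/60 = 0.2500
r_new = n·r_full / (1 + (n − 1)·r_full) = 0.1791 / 0.4628 ≈ 0.3870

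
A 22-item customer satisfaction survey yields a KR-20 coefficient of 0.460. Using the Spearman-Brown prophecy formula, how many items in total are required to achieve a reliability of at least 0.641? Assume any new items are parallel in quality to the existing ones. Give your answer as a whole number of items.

47

n = 0.641 × (1 − 0.460) / [ 0.460 × (1 − 0.641) ]
n = 0.346140 / 0.165140 ≈ 2.0960
2.0960 × 22 = 46.11 → 47 items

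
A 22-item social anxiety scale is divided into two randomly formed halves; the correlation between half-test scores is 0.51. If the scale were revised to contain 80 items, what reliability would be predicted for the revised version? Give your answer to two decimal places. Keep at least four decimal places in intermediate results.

Spearman-Brown correction (n = 2): r_full = 2·0.51/(1 + 0.51) = 0.6755
Length factor from 22 to 80 items: n = 80/22 = 3.6364
r_new = n·r_full / (1 + (n − 1)·r_full) = 2.4564 / 2.7809 ≈ 0.8833

0.88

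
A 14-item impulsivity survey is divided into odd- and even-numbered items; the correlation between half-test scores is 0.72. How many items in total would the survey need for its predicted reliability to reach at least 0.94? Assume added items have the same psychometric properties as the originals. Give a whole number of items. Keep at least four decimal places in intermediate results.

43

Corrected full-test reliability: r_full = 2 × 0.72 / (1 + 0.72) ≈ 0.8372
Solve Spearman-Brown for n: n = 0.94(1 − 0.8372) / [0.8372(1 − 0.94)] = 3.0465
Items = 3.0465 × 14 ≈ 42.65 → 43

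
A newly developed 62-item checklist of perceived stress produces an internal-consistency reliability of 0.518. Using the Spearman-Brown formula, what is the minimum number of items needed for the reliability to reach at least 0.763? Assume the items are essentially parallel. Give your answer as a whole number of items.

186

n = 0.763 × (1 − 0.518) / [ 0.518 × (1 − 0.763) ]
  = 0.367766 / 0.122766 = 2.9957
2.9957 × 62 = 185.73 → 186 items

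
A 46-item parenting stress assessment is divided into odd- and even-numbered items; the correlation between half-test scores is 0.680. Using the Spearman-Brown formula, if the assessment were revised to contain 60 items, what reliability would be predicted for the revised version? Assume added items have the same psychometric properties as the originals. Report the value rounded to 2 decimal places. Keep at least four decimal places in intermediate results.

Full-test reliability from the split-half r: r_full = 2(0.680)/(1 + 0.680) = 0.8095
Length factor from 46 to 60 items: n = 60/46 = 1.3043
r_new = n·r_full / (1 + (n − 1)·r_full) = 1.0558 / 1.2463 ≈ 0.8471

0.85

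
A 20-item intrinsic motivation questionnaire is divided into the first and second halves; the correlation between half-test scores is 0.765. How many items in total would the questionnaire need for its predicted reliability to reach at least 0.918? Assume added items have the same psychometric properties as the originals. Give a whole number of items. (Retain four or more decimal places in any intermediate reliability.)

r_full = 2(0.765)/(1 + 0.765) = 0.8669
n = r_tgt(1 − r_full) / [r_full(1 − r_tgt)] = 0.918 × 0.1331 / (0.8669 × 0.082) ≈ 1.7188
Items = 1.7188 × 20 ≈ 34.38 → 35

35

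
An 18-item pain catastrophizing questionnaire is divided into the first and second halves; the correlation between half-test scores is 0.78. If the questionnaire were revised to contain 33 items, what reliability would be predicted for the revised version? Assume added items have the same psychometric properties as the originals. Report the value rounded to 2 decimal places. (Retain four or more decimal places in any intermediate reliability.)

First correct the split-half correlation to full-test reliability: r_full = 2 × 0.78 / (1 + 0.78) ≈ 0.8764
Then adjust to 33 items: n = 33/18 = 1.8333
r_new = n·r_full / (1 + (n − 1)·r_full) = 1.6067 / 1.7303 ≈ 0.9286

0.93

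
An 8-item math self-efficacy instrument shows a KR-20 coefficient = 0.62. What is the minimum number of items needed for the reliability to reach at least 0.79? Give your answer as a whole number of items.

19

n = 0.79 × (1 − 0.62) / [ 0.62 × (1 − 0.79) ]
n = 0.3002 / 0.1302 ≈ 2.3057
So the test needs 2.3057 × 8 ≈ 18.45 items; rounding up, 19.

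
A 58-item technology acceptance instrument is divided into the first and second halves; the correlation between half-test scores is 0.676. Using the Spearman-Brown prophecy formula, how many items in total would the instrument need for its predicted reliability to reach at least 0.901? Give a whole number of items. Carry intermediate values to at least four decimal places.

Corrected full-test reliability: r_full = 2 × 0.676 / (1 + 0.676) ≈ 0.8067
n = r_tgt(1 − r_full) / [r_full(1 − r_tgt)] = 0.901 × 0.1933 / (0.8067 × 0.099) ≈ 2.1808
Items = 2.1808 × 58 ≈ 126.49 → 127

127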